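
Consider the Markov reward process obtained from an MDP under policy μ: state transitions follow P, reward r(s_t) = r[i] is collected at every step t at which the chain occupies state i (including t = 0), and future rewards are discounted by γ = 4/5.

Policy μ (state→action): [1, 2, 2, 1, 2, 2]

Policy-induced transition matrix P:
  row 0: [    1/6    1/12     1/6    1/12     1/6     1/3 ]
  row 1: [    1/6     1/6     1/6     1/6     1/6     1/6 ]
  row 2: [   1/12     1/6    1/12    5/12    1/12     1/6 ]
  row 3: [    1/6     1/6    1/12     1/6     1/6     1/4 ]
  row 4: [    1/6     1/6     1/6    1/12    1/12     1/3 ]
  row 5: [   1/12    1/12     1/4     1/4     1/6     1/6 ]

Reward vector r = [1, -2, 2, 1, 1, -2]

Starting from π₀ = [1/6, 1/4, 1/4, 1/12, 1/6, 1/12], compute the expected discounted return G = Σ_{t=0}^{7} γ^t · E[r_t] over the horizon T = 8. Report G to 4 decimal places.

G = 0.4058

t=0: π = [0.1667, 0.2500, 0.2500, 0.0833, 0.1667, 0.0833], E[r] = 0.2500, γ^t·E[r] = 0.250000, running G = 0.250000
t=1: π = [0.1389, 0.1458, 0.1458, 0.2083, 0.1319, 0.2292], E[r] = 0.0208, γ^t·E[r] = 0.016667, running G = 0.266667
t=2: π = [0.1354, 0.1360, 0.1563, 0.1997, 0.1435, 0.2292], E[r] = 0.0608, γ^t·E[r] = 0.038889, running G = 0.305556
t=3: π = [0.1345, 0.1363, 0.1561, 0.2016, 0.1417, 0.2298], E[r] = 0.0579, γ^t·E[r] = 0.029630, running G = 0.335185
t=4: π = [0.1345, 0.1363, 0.1560, 0.2018, 0.1419, 0.2295], E[r] = 0.0586, γ^t·E[r] = 0.023995, running G = 0.359180
t=5: π = [0.1345, 0.1363, 0.1560, 0.2018, 0.1418, 0.2295], E[r] = 0.0583, γ^t·E[r] = 0.019117, running G = 0.378297
t=6: π = [0.1345, 0.1363, 0.1560, 0.2018, 0.1418, 0.2295], E[r] = 0.0584, γ^t·E[r] = 0.015302, running G = 0.393599
t=7: π = [0.1345, 0.1363, 0.1560, 0.2018, 0.1418, 0.2295], E[r] = 0.0584, γ^t·E[r] = 0.012241, running G = 0.405840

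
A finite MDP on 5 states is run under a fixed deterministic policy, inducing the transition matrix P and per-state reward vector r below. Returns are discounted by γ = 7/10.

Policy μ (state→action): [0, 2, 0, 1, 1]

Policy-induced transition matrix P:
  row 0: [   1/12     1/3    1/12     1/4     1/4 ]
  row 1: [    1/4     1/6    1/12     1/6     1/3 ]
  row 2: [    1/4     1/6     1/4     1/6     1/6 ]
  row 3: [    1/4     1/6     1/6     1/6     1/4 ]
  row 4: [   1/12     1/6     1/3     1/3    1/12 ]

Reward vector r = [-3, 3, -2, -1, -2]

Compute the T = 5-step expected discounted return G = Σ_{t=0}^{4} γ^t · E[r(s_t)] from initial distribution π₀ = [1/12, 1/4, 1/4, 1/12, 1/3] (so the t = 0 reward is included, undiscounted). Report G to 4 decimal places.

G = -2.5388

t=0: π = [0.0833, 0.2500, 0.2500, 0.0833, 0.3333], E[r] = -0.7500, γ^t·E[r] = -0.750000, running G = -0.750000
t=1: π = [0.1806, 0.1806, 0.2153, 0.2292, 0.1944], E[r] = -1.0486, γ^t·E[r] = -0.734028, running G = -1.484028
t=2: π = [0.1875, 0.1968, 0.1869, 0.2141, 0.2147], E[r] = -0.9896, γ^t·E[r] = -0.484896, running G = -1.968924
t=3: π = [0.1830, 0.1979, 0.1860, 0.2181, 0.2150], E[r] = -0.9753, γ^t·E[r] = -0.334531, running G = -2.303454
t=4: π = [0.1837, 0.1972, 0.1863, 0.2178, 0.2152], E[r] = -0.9801, γ^t·E[r] = -0.235324, running G = -2.538778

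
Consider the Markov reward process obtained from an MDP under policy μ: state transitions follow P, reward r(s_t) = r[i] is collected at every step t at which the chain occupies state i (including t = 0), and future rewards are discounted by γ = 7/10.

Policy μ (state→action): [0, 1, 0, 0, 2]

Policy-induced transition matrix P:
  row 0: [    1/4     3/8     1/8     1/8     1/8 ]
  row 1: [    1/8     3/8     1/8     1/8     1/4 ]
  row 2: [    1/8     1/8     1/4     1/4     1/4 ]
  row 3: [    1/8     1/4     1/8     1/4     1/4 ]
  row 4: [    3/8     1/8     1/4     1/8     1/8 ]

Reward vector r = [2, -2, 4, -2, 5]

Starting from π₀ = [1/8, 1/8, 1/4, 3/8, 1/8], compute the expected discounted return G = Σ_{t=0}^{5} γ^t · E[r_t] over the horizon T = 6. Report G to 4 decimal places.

G = 3.2890

t=0: π = [0.1250, 0.1250, 0.2500, 0.3750, 0.1250], E[r] = 0.8750, γ^t·E[r] = 0.875000, running G = 0.875000
t=1: π = [0.1719, 0.2344, 0.1719, 0.2031, 0.2188], E[r] = 1.2500, γ^t·E[r] = 0.875000, running G = 1.750000
t=2: π = [0.2012, 0.2520, 0.1738, 0.1719, 0.2012], E[r] = 1.2559, γ^t·E[r] = 0.615371, running G = 2.365371
t=3: π = [0.2004, 0.2598, 0.1719, 0.1682, 0.1997], E[r] = 1.2310, γ^t·E[r] = 0.422218, running G = 2.787589
t=4: π = [0.2000, 0.2611, 0.1714, 0.1675, 0.2000], E[r] = 1.2285, γ^t·E[r] = 0.294959, running G = 3.082549
t=5: π = [0.2000, 0.2612, 0.1714, 0.1674, 0.2000], E[r] = 1.2286, γ^t·E[r] = 0.206487, running G = 3.289036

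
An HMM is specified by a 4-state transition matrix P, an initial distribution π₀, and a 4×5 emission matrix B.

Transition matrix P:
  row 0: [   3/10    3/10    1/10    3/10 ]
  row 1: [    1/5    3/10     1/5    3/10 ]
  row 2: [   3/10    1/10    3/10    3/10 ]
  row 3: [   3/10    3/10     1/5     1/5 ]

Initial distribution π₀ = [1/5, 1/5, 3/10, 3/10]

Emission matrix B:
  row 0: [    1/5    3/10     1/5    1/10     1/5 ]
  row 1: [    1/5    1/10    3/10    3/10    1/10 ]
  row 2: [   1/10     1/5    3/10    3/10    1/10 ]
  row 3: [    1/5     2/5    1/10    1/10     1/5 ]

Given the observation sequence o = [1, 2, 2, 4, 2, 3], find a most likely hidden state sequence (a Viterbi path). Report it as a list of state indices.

t=0: δ = [6.000e-02, 2.000e-02, 6.000e-02, 1.200e-01]  (obs o_0=1)
t=1: δ = [7.200e-03, 1.080e-02, 7.200e-03, 2.400e-03]  ψ = [3, 3, 3, 3]  (obs o_1=2)
t=2: δ = [4.320e-04, 9.720e-04, 6.480e-04, 3.240e-04]  ψ = [0, 1, 1, 1]  (obs o_2=2)
t=3: δ = [3.888e-05, 2.916e-05, 1.944e-05, 5.832e-05]  ψ = [1, 1, 1, 1]  (obs o_3=4)
t=4: δ = [3.499e-06, 5.249e-06, 3.499e-06, 1.166e-06]  ψ = [3, 3, 3, 0]  (obs o_4=2)
t=5: δ = [1.050e-07, 4.724e-07, 3.149e-07, 1.575e-07]  ψ = [0, 1, 1, 1]  (obs o_5=3)
backtrack: best end state = 1; path = [3, 1, 1, 3, 1, 1]

path = [3, 1, 1, 3, 1, 1]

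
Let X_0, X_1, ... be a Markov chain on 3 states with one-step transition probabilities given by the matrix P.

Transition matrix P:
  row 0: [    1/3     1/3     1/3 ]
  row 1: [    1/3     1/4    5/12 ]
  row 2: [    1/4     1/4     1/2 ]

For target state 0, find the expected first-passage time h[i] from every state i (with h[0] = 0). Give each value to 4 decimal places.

h = [0.0000, 3.3846, 3.6923]

First-step conditioning: h[0] = 0; for i ≠ 0, h[i] = 1 + Σ_k P[i][k]·h[k].
  h[1] = 1 + 1/4·h[1] + 5/12·h[2]
  h[2] = 1 + 1/4·h[1] + 1/2·h[2]
Solving the 2×2 linear system over states ≠ 0 gives exactly h = [0, 44/13, 48/13] (h[0] = 0 is the target).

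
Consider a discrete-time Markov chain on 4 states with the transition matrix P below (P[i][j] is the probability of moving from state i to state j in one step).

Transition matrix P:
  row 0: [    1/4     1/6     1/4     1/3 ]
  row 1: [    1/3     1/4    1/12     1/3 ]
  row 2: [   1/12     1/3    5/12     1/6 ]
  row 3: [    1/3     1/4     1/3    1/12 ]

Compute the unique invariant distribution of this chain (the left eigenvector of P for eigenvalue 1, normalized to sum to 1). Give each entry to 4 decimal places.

π = [0.2448, 0.2523, 0.2726, 0.2303]

Balance equations π_j = Σ_i π_i·P[i][j]:
  π_0 = 1/4·π_0 + 1/3·π_1 + 1/12·π_2 + 1/3·π_3
  π_1 = 1/6·π_0 + 1/4·π_1 + 1/3·π_2 + 1/4·π_3
  π_2 = 1/4·π_0 + 1/12·π_1 + 5/12·π_2 + 1/3·π_3
  normalize: π_0 + π_1 + π_2 + π_3 = 1
Solving the linear system gives exactly π = [47/192, 109/432, 157/576, 199/864].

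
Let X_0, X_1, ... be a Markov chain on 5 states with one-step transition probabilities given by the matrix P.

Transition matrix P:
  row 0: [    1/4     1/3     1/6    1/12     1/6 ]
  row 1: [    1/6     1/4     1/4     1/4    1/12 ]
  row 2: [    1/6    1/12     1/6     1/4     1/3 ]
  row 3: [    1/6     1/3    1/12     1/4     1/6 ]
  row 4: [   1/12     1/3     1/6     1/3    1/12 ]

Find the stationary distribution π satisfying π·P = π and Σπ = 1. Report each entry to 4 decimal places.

Balance equations π_j = Σ_i π_i·P[i][j]:
  π_0 = 1/4·π_0 + 1/6·π_1 + 1/6·π_2 + 1/6·π_3 + 1/12·π_4
  π_1 = 1/3·π_0 + 1/4·π_1 + 1/12·π_2 + 1/3·π_3 + 1/3·π_4
  π_2 = 1/6·π_0 + 1/4·π_1 + 1/6·π_2 + 1/12·π_3 + 1/6·π_4
  π_3 = 1/12·π_0 + 1/4·π_1 + 1/4·π_2 + 1/4·π_3 + 1/3·π_4
  normalize: π_0 + π_1 + π_2 + π_3 + π_4 = 1
Solving the linear system gives exactly π = [3517/21017, 5645/21017, 3561/21017, 4947/21017, 3347/21017].

π = [0.1673, 0.2686, 0.1694, 0.2354, 0.1593]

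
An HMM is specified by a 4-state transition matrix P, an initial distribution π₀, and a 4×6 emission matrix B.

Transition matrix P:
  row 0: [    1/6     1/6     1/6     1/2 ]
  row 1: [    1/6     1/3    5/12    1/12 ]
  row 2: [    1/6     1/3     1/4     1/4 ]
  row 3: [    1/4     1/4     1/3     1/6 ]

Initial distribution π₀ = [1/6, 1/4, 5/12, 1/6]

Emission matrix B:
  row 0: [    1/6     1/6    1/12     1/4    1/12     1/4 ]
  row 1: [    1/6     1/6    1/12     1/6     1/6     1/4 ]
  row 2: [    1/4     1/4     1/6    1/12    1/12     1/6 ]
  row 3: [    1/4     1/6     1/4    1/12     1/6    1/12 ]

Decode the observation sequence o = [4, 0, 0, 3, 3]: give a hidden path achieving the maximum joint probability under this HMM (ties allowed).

path = [1, 2, 2, 1, 1]

t=0: δ = [1.389e-02, 4.167e-02, 3.472e-02, 2.778e-02]  (obs o_0=4)
t=1: δ = [1.157e-03, 2.315e-03, 4.340e-03, 2.170e-03]  ψ = [1, 1, 1, 2]  (obs o_1=0)
t=2: δ = [1.206e-04, 2.411e-04, 2.713e-04, 2.713e-04]  ψ = [2, 2, 2, 2]  (obs o_2=0)
t=3: δ = [1.695e-05, 1.507e-05, 8.372e-06, 5.651e-06]  ψ = [3, 2, 1, 2]  (obs o_3=3)
t=4: δ = [7.064e-07, 8.372e-07, 5.233e-07, 7.064e-07]  ψ = [0, 1, 1, 0]  (obs o_4=3)
backtrack: best end state = 1; path = [1, 2, 2, 1, 1]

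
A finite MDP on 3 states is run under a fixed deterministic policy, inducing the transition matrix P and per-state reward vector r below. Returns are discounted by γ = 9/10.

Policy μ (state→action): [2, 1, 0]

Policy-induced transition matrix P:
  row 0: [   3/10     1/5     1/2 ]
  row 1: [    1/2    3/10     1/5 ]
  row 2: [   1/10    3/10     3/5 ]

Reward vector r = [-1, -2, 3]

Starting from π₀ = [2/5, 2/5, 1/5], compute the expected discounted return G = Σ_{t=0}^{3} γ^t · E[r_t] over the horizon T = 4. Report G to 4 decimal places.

G = 0.6096

t=0: π = [0.4000, 0.4000, 0.2000], E[r] = -0.6000, γ^t·E[r] = -0.600000, running G = -0.600000
t=1: π = [0.3400, 0.2600, 0.4000], E[r] = 0.3400, γ^t·E[r] = 0.306000, running G = -0.294000
t=2: π = [0.2720, 0.2660, 0.4620], E[r] = 0.5820, γ^t·E[r] = 0.471420, running G = 0.177420
t=3: π = [0.2608, 0.2728, 0.4664], E[r] = 0.5928, γ^t·E[r] = 0.432151, running G = 0.609571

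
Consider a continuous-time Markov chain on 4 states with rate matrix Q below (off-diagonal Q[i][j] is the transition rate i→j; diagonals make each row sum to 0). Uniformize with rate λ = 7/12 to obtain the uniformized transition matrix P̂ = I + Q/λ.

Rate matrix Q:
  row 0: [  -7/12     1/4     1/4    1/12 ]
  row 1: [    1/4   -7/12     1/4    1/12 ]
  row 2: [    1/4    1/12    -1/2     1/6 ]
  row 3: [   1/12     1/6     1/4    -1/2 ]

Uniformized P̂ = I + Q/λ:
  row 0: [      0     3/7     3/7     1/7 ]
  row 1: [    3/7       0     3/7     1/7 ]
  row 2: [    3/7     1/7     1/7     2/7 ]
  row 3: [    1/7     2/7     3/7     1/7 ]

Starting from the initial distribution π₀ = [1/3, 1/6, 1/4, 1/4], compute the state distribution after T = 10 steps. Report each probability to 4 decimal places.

π = [0.2619, 0.2143, 0.3333, 0.1905]

t=0: π = [0.3333, 0.1667, 0.2500, 0.2500]
t=1: π = [0.2143, 0.2500, 0.3571, 0.1786]
t=2: π = [0.2857, 0.1939, 0.3265, 0.1939]
t=3: π = [0.2507, 0.2245, 0.3353, 0.1895]
t=4: π = [0.2670, 0.2095, 0.3328, 0.1908]
t=5: π = [0.2597, 0.2165, 0.3335, 0.1904]
t=6: π = [0.2629, 0.2133, 0.3333, 0.1905]
t=7: π = [0.2615, 0.2147, 0.3333, 0.1905]
t=8: π = [0.2621, 0.2141, 0.3333, 0.1905]
t=9: π = [0.2618, 0.2144, 0.3333, 0.1905]
t=10: π = [0.2619, 0.2143, 0.3333, 0.1905]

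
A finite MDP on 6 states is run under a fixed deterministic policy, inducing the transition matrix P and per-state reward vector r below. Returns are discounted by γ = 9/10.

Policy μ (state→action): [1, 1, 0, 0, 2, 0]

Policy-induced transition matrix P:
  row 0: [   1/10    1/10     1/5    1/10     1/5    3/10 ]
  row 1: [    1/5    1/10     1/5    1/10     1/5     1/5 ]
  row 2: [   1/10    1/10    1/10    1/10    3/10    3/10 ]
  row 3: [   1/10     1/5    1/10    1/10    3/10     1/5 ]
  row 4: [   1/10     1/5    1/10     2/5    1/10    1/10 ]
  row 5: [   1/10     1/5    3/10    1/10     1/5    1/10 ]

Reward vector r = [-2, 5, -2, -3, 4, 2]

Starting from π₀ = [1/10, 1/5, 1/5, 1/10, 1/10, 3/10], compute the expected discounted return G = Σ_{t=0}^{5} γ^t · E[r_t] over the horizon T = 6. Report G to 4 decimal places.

t=0: π = [0.1000, 0.2000, 0.2000, 0.1000, 0.1000, 0.3000], E[r] = 1.1000, γ^t·E[r] = 1.100000, running G = 1.100000
t=1: π = [0.1200, 0.1500, 0.1900, 0.1300, 0.2200, 0.1900], E[r] = 1.0000, γ^t·E[r] = 0.900000, running G = 2.000000
t=2: π = [0.1150, 0.1540, 0.1650, 0.1660, 0.2100, 0.1900], E[r] = 0.9320, γ^t·E[r] = 0.754920, running G = 2.754920
t=3: π = [0.1154, 0.1566, 0.1649, 0.1630, 0.2121, 0.1880], E[r] = 0.9578, γ^t·E[r] = 0.698236, running G = 3.453156
t=4: π = [0.1157, 0.1563, 0.1648, 0.1636, 0.2116, 0.1880], E[r] = 0.9521, γ^t·E[r] = 0.624673, running G = 4.077829
t=5: π = [0.1156, 0.1563, 0.1648, 0.1635, 0.2117, 0.1881], E[r] = 0.9532, γ^t·E[r] = 0.562879, running G = 4.640708

G = 4.6407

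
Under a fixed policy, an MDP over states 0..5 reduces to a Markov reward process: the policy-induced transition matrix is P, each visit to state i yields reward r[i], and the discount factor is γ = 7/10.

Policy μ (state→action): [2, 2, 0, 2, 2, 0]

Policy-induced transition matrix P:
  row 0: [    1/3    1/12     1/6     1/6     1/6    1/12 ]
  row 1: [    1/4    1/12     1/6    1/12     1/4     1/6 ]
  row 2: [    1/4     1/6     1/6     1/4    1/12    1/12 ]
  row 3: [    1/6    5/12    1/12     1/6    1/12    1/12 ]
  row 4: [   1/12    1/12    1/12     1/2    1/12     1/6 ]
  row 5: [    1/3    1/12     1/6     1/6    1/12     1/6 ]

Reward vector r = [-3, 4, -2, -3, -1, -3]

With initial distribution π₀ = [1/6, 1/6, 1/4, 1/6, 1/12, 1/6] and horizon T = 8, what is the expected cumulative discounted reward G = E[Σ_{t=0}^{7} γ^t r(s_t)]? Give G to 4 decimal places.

G = -4.5527

t=0: π = [0.1667, 0.1667, 0.2500, 0.1667, 0.0833, 0.1667], E[r] = -1.4167, γ^t·E[r] = -1.416667, running G = -1.416667
t=1: π = [0.2500, 0.1597, 0.1458, 0.2014, 0.1250, 0.1181], E[r] = -1.4861, γ^t·E[r] = -1.040278, running G = -2.456944
t=2: π = [0.2431, 0.1626, 0.1395, 0.2072, 0.1308, 0.1169], E[r] = -1.4606, γ^t·E[r] = -0.715718, running G = -3.172662
t=3: π = [0.2409, 0.1640, 0.1385, 0.2083, 0.1307, 0.1175], E[r] = -1.4520, γ^t·E[r] = -0.498041, running G = -3.670703
t=4: π = [0.2407, 0.1643, 0.1384, 0.2081, 0.1307, 0.1177], E[r] = -1.4499, γ^t·E[r] = -0.348110, running G = -4.018813
t=5: π = [0.2407, 0.1642, 0.1384, 0.2081, 0.1308, 0.1177], E[r] = -1.4504, γ^t·E[r] = -0.243762, running G = -4.262575
t=6: π = [0.2407, 0.1642, 0.1384, 0.2081, 0.1308, 0.1177], E[r] = -1.4504, γ^t·E[r] = -0.170639, running G = -4.433214
t=7: π = [0.2407, 0.1642, 0.1384, 0.2081, 0.1308, 0.1177], E[r] = -1.4504, γ^t·E[r] = -0.119444, running G = -4.552658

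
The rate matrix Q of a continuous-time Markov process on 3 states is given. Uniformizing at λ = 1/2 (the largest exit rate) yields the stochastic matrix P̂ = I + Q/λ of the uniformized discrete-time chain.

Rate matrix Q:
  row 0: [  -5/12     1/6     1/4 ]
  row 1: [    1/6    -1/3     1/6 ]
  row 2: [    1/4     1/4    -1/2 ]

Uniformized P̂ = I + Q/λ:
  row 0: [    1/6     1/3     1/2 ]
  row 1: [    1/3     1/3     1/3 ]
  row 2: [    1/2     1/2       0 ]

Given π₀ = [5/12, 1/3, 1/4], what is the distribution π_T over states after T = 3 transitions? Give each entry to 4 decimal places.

π = [0.3237, 0.3796, 0.2967]

t=0: π = [0.4167, 0.3333, 0.2500]
t=1: π = [0.3056, 0.3750, 0.3194]
t=2: π = [0.3356, 0.3866, 0.2778]
t=3: π = [0.3237, 0.3796, 0.2967]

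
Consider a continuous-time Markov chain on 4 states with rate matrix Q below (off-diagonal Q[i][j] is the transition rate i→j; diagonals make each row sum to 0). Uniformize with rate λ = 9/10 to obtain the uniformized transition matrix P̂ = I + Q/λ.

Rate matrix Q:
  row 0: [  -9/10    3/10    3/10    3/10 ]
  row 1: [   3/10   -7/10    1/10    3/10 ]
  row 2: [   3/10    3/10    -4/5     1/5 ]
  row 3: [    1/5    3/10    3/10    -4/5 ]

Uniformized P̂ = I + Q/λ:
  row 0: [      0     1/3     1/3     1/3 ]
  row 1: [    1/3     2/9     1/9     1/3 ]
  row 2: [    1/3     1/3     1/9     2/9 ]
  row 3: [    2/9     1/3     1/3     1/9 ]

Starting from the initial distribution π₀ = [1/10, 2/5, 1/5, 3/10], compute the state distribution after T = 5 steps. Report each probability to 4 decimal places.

t=0: π = [0.1000, 0.4000, 0.2000, 0.3000]
t=1: π = [0.2667, 0.2889, 0.2000, 0.2444]
t=2: π = [0.2173, 0.3012, 0.2247, 0.2568]
t=3: π = [0.2324, 0.2999, 0.2165, 0.2513]
t=4: π = [0.2280, 0.3000, 0.2186, 0.2534]
t=5: π = [0.2292, 0.3000, 0.2181, 0.2527]

π = [0.2292, 0.3000, 0.2181, 0.2527]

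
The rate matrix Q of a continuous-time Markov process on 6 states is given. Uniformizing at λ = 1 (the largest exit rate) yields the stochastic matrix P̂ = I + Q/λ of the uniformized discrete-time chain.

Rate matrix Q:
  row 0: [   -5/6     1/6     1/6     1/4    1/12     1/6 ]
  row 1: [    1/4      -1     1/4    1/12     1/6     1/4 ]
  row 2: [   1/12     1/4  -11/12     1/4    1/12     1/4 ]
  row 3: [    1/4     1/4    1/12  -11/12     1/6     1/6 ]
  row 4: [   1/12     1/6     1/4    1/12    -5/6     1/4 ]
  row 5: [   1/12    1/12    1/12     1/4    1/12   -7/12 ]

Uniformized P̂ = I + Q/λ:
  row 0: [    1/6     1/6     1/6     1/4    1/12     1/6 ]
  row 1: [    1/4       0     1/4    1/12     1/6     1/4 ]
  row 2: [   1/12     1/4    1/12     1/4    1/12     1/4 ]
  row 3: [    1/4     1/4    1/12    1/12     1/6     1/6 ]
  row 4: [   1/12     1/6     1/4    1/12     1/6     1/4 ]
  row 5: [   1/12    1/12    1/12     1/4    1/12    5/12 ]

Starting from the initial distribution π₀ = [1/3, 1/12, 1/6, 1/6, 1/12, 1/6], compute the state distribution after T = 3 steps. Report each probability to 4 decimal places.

t=0: π = [0.3333, 0.0833, 0.1667, 0.1667, 0.0833, 0.1667]
t=1: π = [0.1528, 0.1667, 0.1389, 0.1944, 0.1111, 0.2361]
t=2: π = [0.1563, 0.1470, 0.1424, 0.1713, 0.1227, 0.2604]
t=3: π = [0.1494, 0.1466, 0.1413, 0.1765, 0.1201, 0.2661]

π = [0.1494, 0.1466, 0.1413, 0.1765, 0.1201, 0.2661]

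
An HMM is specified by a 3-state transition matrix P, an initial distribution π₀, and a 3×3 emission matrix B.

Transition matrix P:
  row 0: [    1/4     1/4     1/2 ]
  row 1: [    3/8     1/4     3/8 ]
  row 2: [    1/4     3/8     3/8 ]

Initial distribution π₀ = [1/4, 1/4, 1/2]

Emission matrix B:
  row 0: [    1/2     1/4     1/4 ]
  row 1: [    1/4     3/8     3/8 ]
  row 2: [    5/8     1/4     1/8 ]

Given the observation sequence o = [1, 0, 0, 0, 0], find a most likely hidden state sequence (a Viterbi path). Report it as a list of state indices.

t=0: δ = [6.250e-02, 9.375e-02, 1.250e-01]  (obs o_0=1)
t=1: δ = [1.758e-02, 1.172e-02, 2.930e-02]  ψ = [1, 2, 2]  (obs o_1=0)
t=2: δ = [3.662e-03, 2.747e-03, 6.866e-03]  ψ = [2, 2, 2]  (obs o_2=0)
t=3: δ = [8.583e-04, 6.437e-04, 1.609e-03]  ψ = [2, 2, 2]  (obs o_3=0)
t=4: δ = [2.012e-04, 1.509e-04, 3.772e-04]  ψ = [2, 2, 2]  (obs o_4=0)
backtrack: best end state = 2; path = [2, 2, 2, 2, 2]

path = [2, 2, 2, 2, 2]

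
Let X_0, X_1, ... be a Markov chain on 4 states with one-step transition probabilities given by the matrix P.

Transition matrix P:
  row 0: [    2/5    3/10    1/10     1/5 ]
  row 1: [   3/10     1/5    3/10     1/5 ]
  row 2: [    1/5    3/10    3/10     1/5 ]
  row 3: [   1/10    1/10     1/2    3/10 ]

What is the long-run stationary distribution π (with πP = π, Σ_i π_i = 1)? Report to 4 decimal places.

Balance equations π_j = Σ_i π_i·P[i][j]:
  π_0 = 2/5·π_0 + 3/10·π_1 + 1/5·π_2 + 1/10·π_3
  π_1 = 3/10·π_0 + 1/5·π_1 + 3/10·π_2 + 1/10·π_3
  π_2 = 1/10·π_0 + 3/10·π_1 + 3/10·π_2 + 1/2·π_3
  normalize: π_0 + π_1 + π_2 + π_3 = 1
Solving the linear system gives exactly π = [199/792, 23/99, 233/792, 2/9].

π = [0.2513, 0.2323, 0.2942, 0.2222]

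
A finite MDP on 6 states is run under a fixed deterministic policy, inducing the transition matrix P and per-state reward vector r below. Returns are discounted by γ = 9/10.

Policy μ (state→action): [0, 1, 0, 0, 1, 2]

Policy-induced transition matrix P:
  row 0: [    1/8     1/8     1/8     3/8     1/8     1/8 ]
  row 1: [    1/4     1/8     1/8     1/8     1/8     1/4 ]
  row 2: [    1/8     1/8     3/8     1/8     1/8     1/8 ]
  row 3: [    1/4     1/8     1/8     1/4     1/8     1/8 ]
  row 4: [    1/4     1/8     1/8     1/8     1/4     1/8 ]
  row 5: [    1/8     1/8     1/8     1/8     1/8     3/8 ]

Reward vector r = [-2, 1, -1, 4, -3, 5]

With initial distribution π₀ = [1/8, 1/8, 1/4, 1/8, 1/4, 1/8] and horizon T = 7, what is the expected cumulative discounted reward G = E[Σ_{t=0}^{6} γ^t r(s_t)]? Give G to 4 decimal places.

G = 3.4662

t=0: π = [0.1250, 0.1250, 0.2500, 0.1250, 0.2500, 0.1250], E[r] = 0.0000, γ^t·E[r] = 0.000000, running G = 0.000000
t=1: π = [0.1875, 0.1250, 0.1875, 0.1719, 0.1563, 0.1719], E[r] = 0.6406, γ^t·E[r] = 0.576563, running G = 0.576563
t=2: π = [0.1816, 0.1250, 0.1719, 0.1934, 0.1445, 0.1836], E[r] = 0.8477, γ^t·E[r] = 0.686602, running G = 1.263164
t=3: π = [0.1829, 0.1250, 0.1680, 0.1946, 0.1431, 0.1865], E[r] = 0.8730, γ^t·E[r] = 0.636451, running G = 1.899615
t=4: π = [0.1828, 0.1250, 0.1670, 0.1950, 0.1429, 0.1873], E[r] = 0.8801, γ^t·E[r] = 0.577451, running G = 2.477067
t=5: π = [0.1829, 0.1250, 0.1667, 0.1951, 0.1429, 0.1874], E[r] = 0.8815, γ^t·E[r] = 0.520508, running G = 2.997575
t=6: π = [0.1829, 0.1250, 0.1667, 0.1951, 0.1429, 0.1875], E[r] = 0.8818, γ^t·E[r] = 0.468644, running G = 3.466218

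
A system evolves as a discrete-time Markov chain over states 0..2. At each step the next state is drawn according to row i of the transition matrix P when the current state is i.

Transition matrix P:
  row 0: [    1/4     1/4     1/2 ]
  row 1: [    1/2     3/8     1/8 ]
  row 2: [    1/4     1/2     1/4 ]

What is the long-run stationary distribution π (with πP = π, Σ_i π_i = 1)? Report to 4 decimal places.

π = [0.3421, 0.3684, 0.2895]

Balance equations π_j = Σ_i π_i·P[i][j]:
  π_0 = 1/4·π_0 + 1/2·π_1 + 1/4·π_2
  π_1 = 1/4·π_0 + 3/8·π_1 + 1/2·π_2
  normalize: π_0 + π_1 + π_2 = 1
Solving the linear system gives exactly π = [13/38, 7/19, 11/38].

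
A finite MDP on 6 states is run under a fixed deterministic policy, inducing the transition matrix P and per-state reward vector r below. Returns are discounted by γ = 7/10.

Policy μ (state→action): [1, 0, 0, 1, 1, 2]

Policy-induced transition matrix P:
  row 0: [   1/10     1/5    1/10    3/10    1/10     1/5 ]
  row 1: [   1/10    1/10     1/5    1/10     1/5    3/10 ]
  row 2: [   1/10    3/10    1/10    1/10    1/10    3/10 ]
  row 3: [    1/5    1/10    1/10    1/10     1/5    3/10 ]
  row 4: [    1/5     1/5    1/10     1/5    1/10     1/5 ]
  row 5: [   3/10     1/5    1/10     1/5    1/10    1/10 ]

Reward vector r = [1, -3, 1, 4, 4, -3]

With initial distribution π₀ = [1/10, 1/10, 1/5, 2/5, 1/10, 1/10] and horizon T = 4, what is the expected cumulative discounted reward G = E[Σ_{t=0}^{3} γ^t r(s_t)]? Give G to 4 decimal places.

G = 2.0757

t=0: π = [0.1000, 0.1000, 0.2000, 0.4000, 0.1000, 0.1000], E[r] = 1.7000, γ^t·E[r] = 1.700000, running G = 1.700000
t=1: π = [0.1700, 0.1700, 0.1100, 0.1400, 0.1500, 0.2600], E[r] = 0.1500, γ^t·E[r] = 0.105000, running G = 1.805000
t=2: π = [0.1810, 0.1800, 0.1170, 0.1750, 0.1310, 0.2160], E[r] = 0.3340, γ^t·E[r] = 0.163660, running G = 1.968660
t=3: π = [0.1738, 0.1762, 0.1180, 0.1709, 0.1355, 0.2256], E[r] = 0.3120, γ^t·E[r] = 0.107016, running G = 2.075676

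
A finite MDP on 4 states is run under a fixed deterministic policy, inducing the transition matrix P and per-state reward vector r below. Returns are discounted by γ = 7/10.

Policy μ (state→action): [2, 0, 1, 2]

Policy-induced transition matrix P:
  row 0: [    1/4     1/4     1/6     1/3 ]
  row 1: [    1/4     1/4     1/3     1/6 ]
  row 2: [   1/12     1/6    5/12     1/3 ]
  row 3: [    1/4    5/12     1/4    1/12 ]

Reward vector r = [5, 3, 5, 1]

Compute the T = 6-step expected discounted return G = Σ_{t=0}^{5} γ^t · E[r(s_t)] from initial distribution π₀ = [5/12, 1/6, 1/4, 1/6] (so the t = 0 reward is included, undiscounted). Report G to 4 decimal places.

t=0: π = [0.4167, 0.1667, 0.2500, 0.1667], E[r] = 4.0000, γ^t·E[r] = 4.000000, running G = 4.000000
t=1: π = [0.2083, 0.2569, 0.2708, 0.2639], E[r] = 3.4306, γ^t·E[r] = 2.401389, running G = 6.401389
t=2: π = [0.2049, 0.2714, 0.2992, 0.2245], E[r] = 3.5590, γ^t·E[r] = 1.743924, running G = 8.145313
t=3: π = [0.2001, 0.2625, 0.3054, 0.2320], E[r] = 3.5472, γ^t·E[r] = 1.216677, running G = 9.361990
t=4: π = [0.1991, 0.2632, 0.3061, 0.2316], E[r] = 3.5472, γ^t·E[r] = 0.851684, running G = 10.213674
t=5: π = [0.1990, 0.2631, 0.3064, 0.2316], E[r] = 3.5476, γ^t·E[r] = 0.596237, running G = 10.809911

G = 10.8099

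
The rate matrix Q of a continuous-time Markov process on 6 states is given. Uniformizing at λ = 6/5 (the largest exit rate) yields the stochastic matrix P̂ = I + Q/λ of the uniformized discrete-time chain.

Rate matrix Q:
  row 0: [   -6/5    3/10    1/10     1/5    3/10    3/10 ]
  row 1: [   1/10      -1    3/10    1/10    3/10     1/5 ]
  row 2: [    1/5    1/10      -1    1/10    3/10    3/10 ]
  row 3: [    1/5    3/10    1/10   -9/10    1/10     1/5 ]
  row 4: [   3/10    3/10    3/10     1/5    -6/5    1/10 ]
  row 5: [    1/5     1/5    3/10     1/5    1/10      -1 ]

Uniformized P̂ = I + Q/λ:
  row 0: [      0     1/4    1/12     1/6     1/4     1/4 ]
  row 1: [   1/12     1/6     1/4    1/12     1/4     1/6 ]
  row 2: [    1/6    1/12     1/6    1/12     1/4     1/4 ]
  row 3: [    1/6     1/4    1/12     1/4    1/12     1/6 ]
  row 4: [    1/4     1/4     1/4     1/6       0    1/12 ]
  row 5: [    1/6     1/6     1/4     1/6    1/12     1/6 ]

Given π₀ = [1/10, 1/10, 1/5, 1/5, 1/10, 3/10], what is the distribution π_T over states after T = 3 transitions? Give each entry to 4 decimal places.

π = [0.1410, 0.1885, 0.1868, 0.1481, 0.1553, 0.1803]

t=0: π = [0.1000, 0.1000, 0.2000, 0.2000, 0.1000, 0.3000]
t=1: π = [0.1500, 0.1833, 0.1833, 0.1583, 0.1417, 0.1833]
t=2: π = [0.1382, 0.1889, 0.1833, 0.1493, 0.1576, 0.1826]
t=3: π = [0.1410, 0.1885, 0.1868, 0.1481, 0.1553, 0.1803]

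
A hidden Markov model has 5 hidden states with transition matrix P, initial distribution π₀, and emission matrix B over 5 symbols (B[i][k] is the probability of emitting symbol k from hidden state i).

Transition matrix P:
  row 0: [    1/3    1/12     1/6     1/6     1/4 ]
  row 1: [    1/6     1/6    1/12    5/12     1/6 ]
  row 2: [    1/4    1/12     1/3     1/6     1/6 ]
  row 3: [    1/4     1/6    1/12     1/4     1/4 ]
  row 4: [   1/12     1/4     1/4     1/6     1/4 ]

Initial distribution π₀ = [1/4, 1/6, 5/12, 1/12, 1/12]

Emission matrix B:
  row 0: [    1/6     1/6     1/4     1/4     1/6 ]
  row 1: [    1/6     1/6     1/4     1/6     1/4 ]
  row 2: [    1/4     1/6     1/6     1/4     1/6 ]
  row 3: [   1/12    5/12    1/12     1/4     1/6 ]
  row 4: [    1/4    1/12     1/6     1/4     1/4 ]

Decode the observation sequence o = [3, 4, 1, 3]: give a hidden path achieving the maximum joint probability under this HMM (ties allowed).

path = [2, 2, 2, 2]

t=0: δ = [6.250e-02, 2.778e-02, 1.042e-01, 2.083e-02, 2.083e-02]  (obs o_0=3)
t=1: δ = [4.340e-03, 2.170e-03, 5.787e-03, 2.894e-03, 4.340e-03]  ψ = [2, 2, 2, 2, 2]  (obs o_1=4)
t=2: δ = [2.411e-04, 1.808e-04, 3.215e-04, 4.019e-04, 9.042e-05]  ψ = [0, 4, 2, 2, 0]  (obs o_2=1)
t=3: δ = [2.512e-05, 1.116e-05, 2.679e-05, 2.512e-05, 2.512e-05]  ψ = [3, 3, 2, 3, 3]  (obs o_3=3)
backtrack: best end state = 2; path = [2, 2, 2, 2]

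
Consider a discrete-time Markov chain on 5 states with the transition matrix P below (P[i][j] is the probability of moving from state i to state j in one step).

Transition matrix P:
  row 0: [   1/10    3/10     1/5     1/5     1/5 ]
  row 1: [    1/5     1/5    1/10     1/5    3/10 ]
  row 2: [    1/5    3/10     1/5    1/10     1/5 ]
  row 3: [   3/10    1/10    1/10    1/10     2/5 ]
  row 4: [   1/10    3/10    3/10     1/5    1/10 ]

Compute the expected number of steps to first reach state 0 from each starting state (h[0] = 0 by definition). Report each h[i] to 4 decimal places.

First-step conditioning: h[0] = 0; for i ≠ 0, h[i] = 1 + Σ_k P[i][k]·h[k].
  h[1] = 1 + 1/5·h[1] + 1/10·h[2] + 1/5·h[3] + 3/10·h[4]
  h[2] = 1 + 3/10·h[1] + 1/5·h[2] + 1/10·h[3] + 1/5·h[4]
  h[3] = 1 + 1/10·h[1] + 1/10·h[2] + 1/10·h[3] + 2/5·h[4]
  h[4] = 1 + 3/10·h[1] + 3/10·h[2] + 1/5·h[3] + 1/10·h[4]
Solving the 4×4 linear system over states ≠ 0 gives exactly h = [0, 120/23, 120/23, 110/23, 130/23] (h[0] = 0 is the target).

h = [0.0000, 5.2174, 5.2174, 4.7826, 5.6522]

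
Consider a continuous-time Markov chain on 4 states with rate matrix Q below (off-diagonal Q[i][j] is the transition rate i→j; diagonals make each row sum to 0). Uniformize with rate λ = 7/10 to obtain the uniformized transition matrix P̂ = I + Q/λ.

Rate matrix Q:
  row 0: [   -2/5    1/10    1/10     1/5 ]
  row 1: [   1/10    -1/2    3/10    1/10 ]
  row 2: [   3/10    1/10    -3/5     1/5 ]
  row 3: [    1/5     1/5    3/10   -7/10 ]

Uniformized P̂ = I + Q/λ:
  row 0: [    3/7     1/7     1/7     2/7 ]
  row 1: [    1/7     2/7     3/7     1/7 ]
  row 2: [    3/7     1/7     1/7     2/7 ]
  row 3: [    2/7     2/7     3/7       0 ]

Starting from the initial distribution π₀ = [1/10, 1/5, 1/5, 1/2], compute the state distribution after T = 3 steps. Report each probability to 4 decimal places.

π = [0.3420, 0.2017, 0.2606, 0.1956]

t=0: π = [0.1000, 0.2000, 0.2000, 0.5000]
t=1: π = [0.3000, 0.2429, 0.3429, 0.1143]
t=2: π = [0.3429, 0.1939, 0.2449, 0.2184]
t=3: π = [0.3420, 0.2017, 0.2606, 0.1956]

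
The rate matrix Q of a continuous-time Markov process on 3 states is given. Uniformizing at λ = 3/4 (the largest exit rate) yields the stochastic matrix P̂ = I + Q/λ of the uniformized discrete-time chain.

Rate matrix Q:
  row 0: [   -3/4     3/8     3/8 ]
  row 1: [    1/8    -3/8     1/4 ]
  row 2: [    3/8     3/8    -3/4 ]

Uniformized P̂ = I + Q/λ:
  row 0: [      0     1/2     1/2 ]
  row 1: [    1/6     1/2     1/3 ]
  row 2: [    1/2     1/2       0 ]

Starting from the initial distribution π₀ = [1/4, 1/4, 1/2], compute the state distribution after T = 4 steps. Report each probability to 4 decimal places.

t=0: π = [0.2500, 0.2500, 0.5000]
t=1: π = [0.2917, 0.5000, 0.2083]
t=2: π = [0.1875, 0.5000, 0.3125]
t=3: π = [0.2396, 0.5000, 0.2604]
t=4: π = [0.2135, 0.5000, 0.2865]

π = [0.2135, 0.5000, 0.2865]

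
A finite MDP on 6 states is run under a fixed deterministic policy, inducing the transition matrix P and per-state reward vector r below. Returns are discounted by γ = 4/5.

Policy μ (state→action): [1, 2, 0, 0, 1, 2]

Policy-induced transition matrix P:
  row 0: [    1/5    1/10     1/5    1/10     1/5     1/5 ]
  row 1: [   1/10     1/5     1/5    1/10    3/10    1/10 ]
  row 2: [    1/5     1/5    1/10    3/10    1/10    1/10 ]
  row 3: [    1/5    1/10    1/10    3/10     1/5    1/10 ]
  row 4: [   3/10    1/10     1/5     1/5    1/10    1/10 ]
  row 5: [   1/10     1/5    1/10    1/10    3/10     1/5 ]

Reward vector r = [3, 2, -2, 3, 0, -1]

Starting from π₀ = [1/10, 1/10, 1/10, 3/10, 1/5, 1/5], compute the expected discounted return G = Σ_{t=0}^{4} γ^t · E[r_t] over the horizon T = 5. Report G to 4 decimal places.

t=0: π = [0.1000, 0.1000, 0.1000, 0.3000, 0.2000, 0.2000], E[r] = 1.0000, γ^t·E[r] = 1.000000, running G = 1.000000
t=1: π = [0.1900, 0.1400, 0.1400, 0.2000, 0.2000, 0.1300], E[r] = 1.0400, γ^t·E[r] = 0.832000, running G = 1.832000
t=2: π = [0.1930, 0.1410, 0.1530, 0.1880, 0.1930, 0.1320], E[r] = 0.9870, γ^t·E[r] = 0.631680, running G = 2.463680
t=3: π = [0.1920, 0.1426, 0.1527, 0.1875, 0.1927, 0.1325], E[r] = 0.9858, γ^t·E[r] = 0.504730, running G = 2.968410
t=4: π = [0.1918, 0.1428, 0.1527, 0.1873, 0.1930, 0.1325], E[r] = 0.9849, γ^t·E[r] = 0.403399, running G = 3.371808

G = 3.3718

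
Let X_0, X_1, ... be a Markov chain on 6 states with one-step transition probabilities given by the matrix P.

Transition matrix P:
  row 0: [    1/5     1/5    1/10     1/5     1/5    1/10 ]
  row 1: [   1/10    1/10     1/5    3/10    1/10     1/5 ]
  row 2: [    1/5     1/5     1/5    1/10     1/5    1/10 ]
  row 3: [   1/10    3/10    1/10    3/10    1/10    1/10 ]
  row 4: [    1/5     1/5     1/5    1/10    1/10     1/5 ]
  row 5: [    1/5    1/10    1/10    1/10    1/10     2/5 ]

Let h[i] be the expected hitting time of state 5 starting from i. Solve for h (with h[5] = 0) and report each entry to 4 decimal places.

h = [7.4330, 6.8193, 7.4322, 7.4400, 6.7565, 0.0000]

First-step conditioning: h[5] = 0; for i ≠ 5, h[i] = 1 + Σ_k P[i][k]·h[k].
  h[0] = 1 + 1/5·h[0] + 1/5·h[1] + 1/10·h[2] + 1/5·h[3] + 1/5·h[4]
  h[1] = 1 + 1/10·h[0] + 1/10·h[1] + 1/5·h[2] + 3/10·h[3] + 1/10·h[4]
  h[2] = 1 + 1/5·h[0] + 1/5·h[1] + 1/5·h[2] + 1/10·h[3] + 1/5·h[4]
  h[3] = 1 + 1/10·h[0] + 3/10·h[1] + 1/10·h[2] + 3/10·h[3] + 1/10·h[4]
  h[4] = 1 + 1/5·h[0] + 1/5·h[1] + 1/5·h[2] + 1/10·h[3] + 1/10·h[4]
Solving the 5×5 linear system over states ≠ 5 gives exactly h = [47965/6453, 44005/6453, 47960/6453, 48010/6453, 43600/6453, 0] (h[5] = 0 is the target).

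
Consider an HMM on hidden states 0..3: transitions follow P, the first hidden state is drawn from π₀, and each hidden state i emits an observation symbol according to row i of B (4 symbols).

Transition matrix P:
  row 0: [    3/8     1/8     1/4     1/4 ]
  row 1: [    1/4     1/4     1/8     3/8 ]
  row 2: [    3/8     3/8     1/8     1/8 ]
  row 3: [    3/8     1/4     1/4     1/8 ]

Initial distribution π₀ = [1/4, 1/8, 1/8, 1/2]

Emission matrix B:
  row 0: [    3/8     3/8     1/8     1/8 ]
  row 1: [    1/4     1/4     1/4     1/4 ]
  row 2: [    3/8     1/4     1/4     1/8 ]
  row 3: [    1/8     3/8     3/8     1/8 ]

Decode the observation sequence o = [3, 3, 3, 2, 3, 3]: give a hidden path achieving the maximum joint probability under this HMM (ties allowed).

path = [3, 1, 1, 3, 1, 1]

t=0: δ = [3.125e-02, 3.125e-02, 1.562e-02, 6.250e-02]  (obs o_0=3)
t=1: δ = [2.930e-03, 3.906e-03, 1.953e-03, 1.465e-03]  ψ = [3, 3, 3, 1]  (obs o_1=3)
t=2: δ = [1.373e-04, 2.441e-04, 9.155e-05, 1.831e-04]  ψ = [0, 1, 0, 1]  (obs o_2=3)
t=3: δ = [8.583e-06, 1.526e-05, 1.144e-05, 3.433e-05]  ψ = [3, 1, 3, 1]  (obs o_3=2)
t=4: δ = [1.609e-06, 2.146e-06, 1.073e-06, 7.153e-07]  ψ = [3, 3, 3, 1]  (obs o_4=3)
t=5: δ = [7.544e-08, 1.341e-07, 5.029e-08, 1.006e-07]  ψ = [0, 1, 0, 1]  (obs o_5=3)
backtrack: best end state = 1; path = [3, 1, 1, 3, 1, 1]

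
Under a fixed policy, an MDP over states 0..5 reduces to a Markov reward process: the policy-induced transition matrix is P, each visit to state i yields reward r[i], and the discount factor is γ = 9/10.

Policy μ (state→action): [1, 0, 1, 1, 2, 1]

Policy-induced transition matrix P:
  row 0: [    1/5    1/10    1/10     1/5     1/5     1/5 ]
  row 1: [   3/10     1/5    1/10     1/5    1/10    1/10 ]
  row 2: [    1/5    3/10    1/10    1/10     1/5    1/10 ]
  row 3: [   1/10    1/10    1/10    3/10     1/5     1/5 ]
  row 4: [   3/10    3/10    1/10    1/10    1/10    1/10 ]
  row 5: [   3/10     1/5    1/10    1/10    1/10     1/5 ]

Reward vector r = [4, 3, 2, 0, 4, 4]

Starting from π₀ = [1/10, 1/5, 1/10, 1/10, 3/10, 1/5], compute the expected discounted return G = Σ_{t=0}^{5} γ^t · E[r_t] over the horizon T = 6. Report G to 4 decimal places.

t=0: π = [0.1000, 0.2000, 0.1000, 0.1000, 0.3000, 0.2000], E[r] = 3.2000, γ^t·E[r] = 3.200000, running G = 3.200000
t=1: π = [0.2600, 0.2200, 0.1000, 0.1500, 0.1300, 0.1400], E[r] = 2.9800, γ^t·E[r] = 2.682000, running G = 5.882000
t=2: π = [0.2340, 0.1820, 0.1000, 0.1780, 0.1510, 0.1550], E[r] = 2.9060, γ^t·E[r] = 2.353860, running G = 8.235860
t=3: π = [0.2310, 0.1839, 0.1000, 0.1772, 0.1512, 0.1567], E[r] = 2.9073, γ^t·E[r] = 2.119422, running G = 10.355282
t=4: π = [0.2315, 0.1843, 0.1000, 0.1769, 0.1508, 0.1565], E[r] = 2.9080, γ^t·E[r] = 1.907926, running G = 12.263207
t=5: π = [0.2315, 0.1842, 0.1000, 0.1770, 0.1508, 0.1565], E[r] = 2.9079, γ^t·E[r] = 1.717091, running G = 13.980299

G = 13.9803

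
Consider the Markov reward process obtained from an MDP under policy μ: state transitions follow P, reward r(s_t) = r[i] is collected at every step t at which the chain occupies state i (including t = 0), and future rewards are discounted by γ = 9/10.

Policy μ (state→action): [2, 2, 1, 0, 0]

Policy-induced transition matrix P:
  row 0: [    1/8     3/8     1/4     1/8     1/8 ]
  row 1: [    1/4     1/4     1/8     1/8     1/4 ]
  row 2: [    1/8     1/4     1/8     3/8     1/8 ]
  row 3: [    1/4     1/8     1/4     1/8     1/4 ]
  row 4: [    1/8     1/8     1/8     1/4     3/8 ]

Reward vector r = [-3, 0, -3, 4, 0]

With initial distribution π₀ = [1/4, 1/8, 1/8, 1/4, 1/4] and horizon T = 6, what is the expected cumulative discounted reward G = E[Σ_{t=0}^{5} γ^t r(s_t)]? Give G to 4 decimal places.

G = -1.1185

t=0: π = [0.2500, 0.1250, 0.1250, 0.2500, 0.2500], E[r] = -0.1250, γ^t·E[r] = -0.125000, running G = -0.125000
t=1: π = [0.1719, 0.2188, 0.1875, 0.1875, 0.2344], E[r] = -0.3281, γ^t·E[r] = -0.295313, running G = -0.420313
t=2: π = [0.1758, 0.2188, 0.1699, 0.2012, 0.2344], E[r] = -0.2324, γ^t·E[r] = -0.188262, running G = -0.608574
t=3: π = [0.1775, 0.2175, 0.1721, 0.1968, 0.2361], E[r] = -0.2617, γ^t·E[r] = -0.190793, running G = -0.799367
t=4: π = [0.1768, 0.2181, 0.1718, 0.1975, 0.2358], E[r] = -0.2556, γ^t·E[r] = -0.167669, running G = -0.967036
t=5: π = [0.1770, 0.2179, 0.1718, 0.1974, 0.2359], E[r] = -0.2565, γ^t·E[r] = -0.151486, running G = -1.118522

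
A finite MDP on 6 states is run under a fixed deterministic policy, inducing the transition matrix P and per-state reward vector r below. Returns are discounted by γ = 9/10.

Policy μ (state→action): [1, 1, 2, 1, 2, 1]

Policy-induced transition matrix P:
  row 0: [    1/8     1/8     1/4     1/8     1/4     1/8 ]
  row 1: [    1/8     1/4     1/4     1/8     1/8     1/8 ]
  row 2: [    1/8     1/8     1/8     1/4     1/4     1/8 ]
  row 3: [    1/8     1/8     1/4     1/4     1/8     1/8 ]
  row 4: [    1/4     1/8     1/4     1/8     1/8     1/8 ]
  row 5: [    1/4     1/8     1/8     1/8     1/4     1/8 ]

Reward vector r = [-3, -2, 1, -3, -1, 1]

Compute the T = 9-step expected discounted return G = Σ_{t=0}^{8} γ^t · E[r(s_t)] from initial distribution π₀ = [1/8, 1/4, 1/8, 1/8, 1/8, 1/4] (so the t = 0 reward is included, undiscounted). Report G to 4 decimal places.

t=0: π = [0.1250, 0.2500, 0.1250, 0.1250, 0.1250, 0.2500], E[r] = -1.0000, γ^t·E[r] = -1.000000, running G = -1.000000
t=1: π = [0.1719, 0.1563, 0.2031, 0.1563, 0.1875, 0.1250], E[r] = -1.1563, γ^t·E[r] = -1.040625, running G = -2.040625
t=2: π = [0.1641, 0.1445, 0.2090, 0.1699, 0.1875, 0.1250], E[r] = -1.1445, γ^t·E[r] = -0.927070, running G = -2.967695
t=3: π = [0.1641, 0.1431, 0.2083, 0.1724, 0.1873, 0.1250], E[r] = -1.1494, γ^t·E[r] = -0.837923, running G = -3.805618
t=4: π = [0.1640, 0.1429, 0.2083, 0.1726, 0.1872, 0.1250], E[r] = -1.1494, γ^t·E[r] = -0.754131, running G = -4.559749
t=5: π = [0.1640, 0.1429, 0.2083, 0.1726, 0.1872, 0.1250], E[r] = -1.1495, γ^t·E[r] = -0.678749, running G = -5.238498
t=6: π = [0.1640, 0.1429, 0.2083, 0.1726, 0.1872, 0.1250], E[r] = -1.1495, γ^t·E[r] = -0.610876, running G = -5.849373
t=7: π = [0.1640, 0.1429, 0.2083, 0.1726, 0.1872, 0.1250], E[r] = -1.1495, γ^t·E[r] = -0.549788, running G = -6.399162
t=8: π = [0.1640, 0.1429, 0.2083, 0.1726, 0.1872, 0.1250], E[r] = -1.1495, γ^t·E[r] = -0.494810, running G = -6.893971

G = -6.8940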